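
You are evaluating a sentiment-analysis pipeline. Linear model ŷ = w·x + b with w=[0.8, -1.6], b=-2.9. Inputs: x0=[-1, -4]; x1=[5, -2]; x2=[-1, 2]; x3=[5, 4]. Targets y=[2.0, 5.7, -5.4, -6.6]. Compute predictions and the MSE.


ŷ0 = (0.8)·(-1) + (-1.6)·(-4) - 2.9 = 2.7
ŷ1 = (0.8)·(5) + (-1.6)·(-2) - 2.9 = 4.3
ŷ2 = (0.8)·(-1) + (-1.6)·(2) - 2.9 = -6.9
ŷ3 = (0.8)·(5) + (-1.6)·(4) - 2.9 = -5.3
errors² = [0.49, 1.96, 2.25, 1.69]
MSE = 6.3900/4 = 1.5975

1.5975


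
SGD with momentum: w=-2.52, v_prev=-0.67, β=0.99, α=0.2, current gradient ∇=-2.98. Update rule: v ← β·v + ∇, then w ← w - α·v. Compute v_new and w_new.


v_new = 0.99·-0.67 - 2.98 = -0.6633 - 2.98 = -3.6433
w_new = -2.52 - 0.2·-3.6433 = -2.52 + 0.72866 = -1.79134

v_new=-3.6433, w_new=-1.79134


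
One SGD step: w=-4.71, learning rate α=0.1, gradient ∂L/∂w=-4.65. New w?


w_new = w - α·∇
= -4.71 - 0.1·-4.65
= -4.71 + 0.465
= -4.245

-4.245


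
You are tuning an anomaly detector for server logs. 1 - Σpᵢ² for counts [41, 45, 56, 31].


Probabilities: [41/173, 45/173, 56/173, 31/173] ≈ [0.237, 0.2601, 0.3237, 0.1792]
Σpᵢ² = (1681 + 2025 + 3136 + 961)/173² = 7803/29929
Gini = 1 - Σpᵢ² = 1 - 7803/29929 = 0.7393

0.7393


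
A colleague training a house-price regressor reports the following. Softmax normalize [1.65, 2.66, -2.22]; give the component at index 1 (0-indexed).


Exponentials: e^1.65=5.207, e^2.66=14.2963, e^-2.22=0.1086
Sum = 19.6119
Softmax = [0.2655, 0.729, 0.0055]
p[1] = 14.2963/19.6119 = 0.729

0.729


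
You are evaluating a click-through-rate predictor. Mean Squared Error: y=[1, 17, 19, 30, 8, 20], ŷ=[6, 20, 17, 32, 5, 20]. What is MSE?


Squared errors: (1-6)²=25, (17-20)²=9, (19-17)²=4, (30-32)²=4, (8-5)²=9, (20-20)²=0
Sum = 51
MSE = 51/6 = 17/2

17/2


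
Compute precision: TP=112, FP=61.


Precision = TP/(TP+FP)
= 112/(112+61)
= 112/173 = 64.74%

64.74%


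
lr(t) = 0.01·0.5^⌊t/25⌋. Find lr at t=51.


n_drops = ⌊51/25⌋ = 2
lr = 0.01·0.5^2 = 0.01·0.25 = 0.0025

0.0025


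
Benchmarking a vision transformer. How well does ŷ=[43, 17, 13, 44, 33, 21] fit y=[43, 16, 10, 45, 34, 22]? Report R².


ȳ = 28.3333
SS_res = Σ(y-ŷ)² = 13
SS_tot = Σ(y-ȳ)² = 1053.33
R² = 1 - SS_res/SS_tot = 1 - 0.0123 = 0.9877

0.9877


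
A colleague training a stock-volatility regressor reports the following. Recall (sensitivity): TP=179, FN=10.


Recall = TP/(TP+FN)
= 179/(179+10)
= 179/189 = 94.71%

94.71%


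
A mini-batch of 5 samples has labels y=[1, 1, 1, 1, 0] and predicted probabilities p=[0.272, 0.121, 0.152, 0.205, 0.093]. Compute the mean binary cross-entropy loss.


L[0] = -ln(0.272) = 1.302
L[1] = -ln(0.121) = 2.112
L[2] = -ln(0.152) = 1.8839
L[3] = -ln(0.205) = 1.5847
L[4] = -ln(1-0.093) = -ln(0.907) = 0.0976
mean = (1.302 + 2.112 + 1.8839 + 1.5847 + 0.0976)/5 = 1.396

1.396


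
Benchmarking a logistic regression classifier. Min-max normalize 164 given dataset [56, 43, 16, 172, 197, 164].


min=16, max=197
(164-16)/(197-16) = 148/181 = 0.8177

0.8177


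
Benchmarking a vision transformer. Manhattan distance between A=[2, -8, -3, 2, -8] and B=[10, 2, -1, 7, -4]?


d = |2-10| + |-8-2| + |-3+ 1| + |2-7| + |-8+ 4|
  = 8 + 10 + 2 + 5 + 4
  = 29

29


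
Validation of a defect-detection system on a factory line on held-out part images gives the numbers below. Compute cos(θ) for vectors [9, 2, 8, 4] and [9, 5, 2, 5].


A·B = 9·9 + 2·5 + 8·2 + 4·5 = 127
‖A‖ = √165 = 12.8452, ‖B‖ = √135 = 11.619
cos = 127/(√165·√135) = 127/√22275 = 0.8509

0.8509


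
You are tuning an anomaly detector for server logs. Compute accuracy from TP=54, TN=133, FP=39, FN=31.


Accuracy = (TP+TN)/(TP+TN+FP+FN)
= (54+133)/(257)
= 187/257 = 72.76%

72.76%


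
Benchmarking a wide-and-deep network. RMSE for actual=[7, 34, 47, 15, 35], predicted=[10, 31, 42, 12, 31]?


MSE = 68/5 = 13.6
RMSE = √(68/5) = 3.6878

3.6878


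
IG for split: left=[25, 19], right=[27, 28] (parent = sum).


Parent = [52, 47], H_parent = 0.9982
H_left = 0.9865 (n=44), H_right = 0.9998 (n=55)
H_children = (44/99)·0.9865 + (55/99)·0.9998 = 0.9939
IG = 0.9982 - 0.9939 = 0.0043

0.0043


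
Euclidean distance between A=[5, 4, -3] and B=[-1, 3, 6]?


d = √((5+ 1)² + (4-3)² + (-3-6)²)
  = √(36 + 1 + 81)
  = √118 = 10.8628

10.8628


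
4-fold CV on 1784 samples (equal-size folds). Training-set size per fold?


Fold size = 1784/4 = 446
Training per fold = 1784 - 446 = 1338

1338


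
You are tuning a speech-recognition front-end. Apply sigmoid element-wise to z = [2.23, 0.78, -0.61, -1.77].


σ(2.23) = 1/(1+e^-2.23) = 0.9029
σ(0.78) = 1/(1+e^-0.78) = 0.6857
σ(-0.61) = 1/(1+e^0.61) = 0.3521
σ(-1.77) = 1/(1+e^1.77) = 0.1455
result = [0.9029, 0.6857, 0.3521, 0.1455]

[0.9029, 0.6857, 0.3521, 0.1455]


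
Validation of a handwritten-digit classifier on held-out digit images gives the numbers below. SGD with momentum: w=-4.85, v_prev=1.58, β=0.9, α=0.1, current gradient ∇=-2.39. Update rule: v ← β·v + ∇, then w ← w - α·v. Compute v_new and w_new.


v_new = 0.9·1.58 - 2.39 = 1.422 - 2.39 = -0.968
w_new = -4.85 - 0.1·-0.968 = -4.85 + 0.0968 = -4.7532

v_new=-0.968, w_new=-4.7532


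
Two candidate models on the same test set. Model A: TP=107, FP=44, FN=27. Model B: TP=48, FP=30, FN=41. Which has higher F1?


Model A: P=107/151=0.7086, R=107/134=0.7985, F1=2PR/(P+R)=2TP/(2TP+FP+FN)=214/285=0.7509
Model B: P=48/78=0.6154, R=48/89=0.5393, F1=2PR/(P+R)=2TP/(2TP+FP+FN)=96/167=0.5749
0.7509 > 0.5749 → Model A

Model A


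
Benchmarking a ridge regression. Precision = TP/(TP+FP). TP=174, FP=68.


Precision = TP/(TP+FP)
= 174/(174+68)
= 174/242 = 71.9%

71.9%


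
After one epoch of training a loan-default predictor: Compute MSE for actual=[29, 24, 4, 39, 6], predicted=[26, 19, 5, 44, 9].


Squared errors: (29-26)²=9, (24-19)²=25, (4-5)²=1, (39-44)²=25, (6-9)²=9
Sum = 69
MSE = 69/5 = 69/5

69/5


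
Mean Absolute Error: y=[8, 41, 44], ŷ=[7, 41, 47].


Absolute errors: |8-7|=1, |41-41|=0, |44-47|=3
Sum = 4
MAE = 4/3 = 4/3

4/3


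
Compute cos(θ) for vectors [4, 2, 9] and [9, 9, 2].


A·B = 4·9 + 2·9 + 9·2 = 72
‖A‖ = √101 = 10.0499, ‖B‖ = √166 = 12.8841
cos = 72/(√101·√166) = 72/√16766 = 0.5561

0.5561


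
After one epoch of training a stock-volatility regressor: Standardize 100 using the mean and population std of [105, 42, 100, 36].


μ = 70.75, σ = 31.8699
z = (100 - 70.75)/31.8699 = 0.9178

0.9178


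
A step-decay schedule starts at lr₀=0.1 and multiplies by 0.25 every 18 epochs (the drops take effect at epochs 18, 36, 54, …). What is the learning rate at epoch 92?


n_drops = ⌊92/18⌋ = 5
lr = 0.1·0.25^5 = 0.1·0.0009765625 = 0.00009765625

0.00009765625


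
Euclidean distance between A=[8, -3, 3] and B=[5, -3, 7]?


d = √((8-5)² + (-3+ 3)² + (3-7)²)
  = √(9 + 0 + 16)
  = √25 = 5.0

5.0


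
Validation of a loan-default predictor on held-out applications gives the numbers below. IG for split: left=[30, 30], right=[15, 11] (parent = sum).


Parent = [45, 41], H_parent = 0.9984
H_left = 1 (n=60), H_right = 0.9829 (n=26)
H_children = (60/86)·1 + (26/86)·0.9829 = 0.9948
IG = 0.9984 - 0.9948 = 0.0036

0.0036


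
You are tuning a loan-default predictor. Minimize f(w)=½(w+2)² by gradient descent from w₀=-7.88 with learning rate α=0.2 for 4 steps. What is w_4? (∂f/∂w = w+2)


step 1: grad = -7.88+2 = -5.88; w = -7.88 - 0.2·(-5.88) = -6.704
step 2: grad = -6.704+2 = -4.704; w = -6.704 - 0.2·(-4.704) = -5.7632
step 3: grad = -5.7632+2 = -3.7632; w = -5.7632 - 0.2·(-3.7632) = -5.01056
step 4: grad = -5.01056+2 = -3.01056; w = -5.01056 - 0.2·(-3.01056) = -4.408448

-4.408448


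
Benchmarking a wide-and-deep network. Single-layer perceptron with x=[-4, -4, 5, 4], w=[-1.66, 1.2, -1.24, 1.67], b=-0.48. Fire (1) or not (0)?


z = (-4)·(-1.66) + (-4)·(1.2) + (5)·(-1.24) + (4)·(1.67) - 0.48
  = 1.84
step(z) = 1 (z≥0)

1


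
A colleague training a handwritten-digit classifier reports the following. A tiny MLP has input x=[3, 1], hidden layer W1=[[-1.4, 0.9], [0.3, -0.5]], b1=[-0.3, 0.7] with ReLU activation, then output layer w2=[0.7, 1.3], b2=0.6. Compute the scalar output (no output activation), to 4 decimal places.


z1[0] = (-1.4)·(3) + (0.9)·(1) - 0.3 = -3.6
z1[1] = (0.3)·(3) + (-0.5)·(1) + 0.7 = 1.1
h = ReLU(z1) = [0.0, 1.1]
output = (0.7)·(0.0) + (1.3)·(1.1) + 0.6 = 2.03

2.03


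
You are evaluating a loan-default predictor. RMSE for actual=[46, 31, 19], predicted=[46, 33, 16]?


MSE = 13/3 = 4.3333
RMSE = √(13/3) = 2.0817

2.0817


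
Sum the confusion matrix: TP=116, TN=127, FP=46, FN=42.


Total = TP + TN + FP + FN
= 116 + 127 + 46 + 42
= 331
(Predicted positive: 162, predicted negative: 169)

331


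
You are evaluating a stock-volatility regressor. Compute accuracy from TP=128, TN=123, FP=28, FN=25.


Accuracy = (TP+TN)/(TP+TN+FP+FN)
= (128+123)/(304)
= 251/304 = 82.57%

82.57%


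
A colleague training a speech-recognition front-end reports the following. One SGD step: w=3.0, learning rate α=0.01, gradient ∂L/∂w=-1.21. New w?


w_new = w - α·∇
= 3.0 - 0.01·-1.21
= 3.0 + 0.0121
= 3.0121

3.0121


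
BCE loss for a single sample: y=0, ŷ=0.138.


BCE = -[y·ln(p) + (1-y)·ln(1-p)]
= -0 - 1·ln(1-0.138)
= -ln(0.862) = 0.1485

0.1485


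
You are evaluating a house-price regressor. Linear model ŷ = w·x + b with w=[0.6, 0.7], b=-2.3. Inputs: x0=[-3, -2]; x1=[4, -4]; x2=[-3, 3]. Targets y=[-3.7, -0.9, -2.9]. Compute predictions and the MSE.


ŷ0 = (0.6)·(-3) + (0.7)·(-2) - 2.3 = -5.5
ŷ1 = (0.6)·(4) + (0.7)·(-4) - 2.3 = -2.7
ŷ2 = (0.6)·(-3) + (0.7)·(3) - 2.3 = -2.0
errors² = [3.24, 3.24, 0.81]
MSE = 7.2900/3 = 2.43

2.43


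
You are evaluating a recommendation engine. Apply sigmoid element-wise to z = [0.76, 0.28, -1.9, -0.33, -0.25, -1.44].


σ(0.76) = 1/(1+e^-0.76) = 0.6814
σ(0.28) = 1/(1+e^-0.28) = 0.5695
σ(-1.9) = 1/(1+e^1.9) = 0.1301
σ(-0.33) = 1/(1+e^0.33) = 0.4182
σ(-0.25) = 1/(1+e^0.25) = 0.4378
σ(-1.44) = 1/(1+e^1.44) = 0.1915
result = [0.6814, 0.5695, 0.1301, 0.4182, 0.4378, 0.1915]

[0.6814, 0.5695, 0.1301, 0.4182, 0.4378, 0.1915]


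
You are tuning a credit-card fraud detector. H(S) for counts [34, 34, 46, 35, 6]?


Probabilities: [34/155, 34/155, 46/155, 35/155, 6/155] ≈ [0.2194, 0.2194, 0.2968, 0.2258, 0.0387]
H = -((34/155)·log₂(34/155) + (34/155)·log₂(34/155) + (46/155)·log₂(46/155) + (35/155)·log₂(35/155) + (6/155)·log₂(6/155))
  = 2.1467 bits

2.1467 bits


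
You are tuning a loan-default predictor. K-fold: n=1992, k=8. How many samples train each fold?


Fold size = 1992/8 = 249
Training per fold = 1992 - 249 = 1743

1743


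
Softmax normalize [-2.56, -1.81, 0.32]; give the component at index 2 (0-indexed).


Exponentials: e^-2.56=0.0773, e^-1.81=0.1637, e^0.32=1.3771
Sum = 1.6181
Softmax = [0.0478, 0.1011, 0.8511]
p[2] = 1.3771/1.6181 = 0.8511

0.8511


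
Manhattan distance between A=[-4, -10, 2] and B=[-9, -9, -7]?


d = |-4+ 9| + |-10+ 9| + |2+ 7|
  = 5 + 1 + 9
  = 15

15


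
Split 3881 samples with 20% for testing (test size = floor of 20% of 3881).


Test = ⌊3881·20/100⌋ = 776
Train = 3881 - 776 = 3105

Train: 3105, Test: 776


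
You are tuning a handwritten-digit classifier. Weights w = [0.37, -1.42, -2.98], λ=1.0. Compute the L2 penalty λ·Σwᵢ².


‖w‖₂² = (0.37)² + (-1.42)² + (-2.98)²
     = 0.1369 + 2.0164 + 8.8804
     = 11.0337
λ·‖w‖₂² = 1.0·11.0337 = 11.0337

11.0337


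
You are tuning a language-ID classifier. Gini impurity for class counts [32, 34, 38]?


Probabilities: [32/104, 34/104, 38/104] ≈ [0.3077, 0.3269, 0.3654]
Σpᵢ² = (1024 + 1156 + 1444)/104² = 3624/10816
Gini = 1 - Σpᵢ² = 1 - 3624/10816 = 0.6649

0.6649


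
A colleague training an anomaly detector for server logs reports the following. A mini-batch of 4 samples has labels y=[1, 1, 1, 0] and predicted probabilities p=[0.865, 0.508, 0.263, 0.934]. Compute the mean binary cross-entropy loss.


L[0] = -ln(0.865) = 0.145
L[1] = -ln(0.508) = 0.6773
L[2] = -ln(0.263) = 1.3356
L[3] = -ln(1-0.934) = -ln(0.066) = 2.7181
mean = (0.145 + 0.6773 + 1.3356 + 2.7181)/4 = 1.219

1.219


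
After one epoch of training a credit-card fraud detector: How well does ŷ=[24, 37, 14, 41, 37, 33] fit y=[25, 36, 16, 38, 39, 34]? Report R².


ȳ = 31.3333
SS_res = Σ(y-ŷ)² = 20
SS_tot = Σ(y-ȳ)² = 407.33
R² = 1 - SS_res/SS_tot = 1 - 0.0491 = 0.9509

0.9509


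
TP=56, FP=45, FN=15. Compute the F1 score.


Precision = 56/101 = 0.5545
Recall = 56/71 = 0.7887
F1 = 2·P·R/(P+R) = 2·TP/(2·TP+FP+FN) = 112/(112+45+15) = 112/172 = 0.6512

0.6512


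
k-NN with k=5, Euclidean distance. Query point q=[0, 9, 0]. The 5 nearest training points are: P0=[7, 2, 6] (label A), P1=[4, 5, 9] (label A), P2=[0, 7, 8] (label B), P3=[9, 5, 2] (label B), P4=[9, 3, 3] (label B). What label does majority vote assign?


d(q,P0) = 11.5758  (label A)
d(q,P1) = 10.6301  (label A)
d(q,P2) = 8.2462  (label B)
d(q,P3) = 10.0499  (label B)
d(q,P4) = 11.225  (label B)
Votes: A=2, B=3
Majority → B

B


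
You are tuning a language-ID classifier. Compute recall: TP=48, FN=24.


Recall = TP/(TP+FN)
= 48/(48+24)
= 48/72 = 66.67%

66.67%


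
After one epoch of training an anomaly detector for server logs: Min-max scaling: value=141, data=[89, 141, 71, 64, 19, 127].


min=19, max=141
(141-19)/(141-19) = 122/122 = 1.0

1.0


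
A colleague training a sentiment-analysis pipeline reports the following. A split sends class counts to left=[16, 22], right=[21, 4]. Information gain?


Parent = [37, 26], H_parent = 0.9779
H_left = 0.9819 (n=38), H_right = 0.6343 (n=25)
H_children = (38/63)·0.9819 + (25/63)·0.6343 = 0.844
IG = 0.9779 - 0.844 = 0.1339

0.1339


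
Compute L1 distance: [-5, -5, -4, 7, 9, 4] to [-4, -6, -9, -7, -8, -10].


d = |-5+ 4| + |-5+ 6| + |-4+ 9| + |7+ 7| + |9+ 8| + |4+ 10|
  = 1 + 1 + 5 + 14 + 17 + 14
  = 52

52


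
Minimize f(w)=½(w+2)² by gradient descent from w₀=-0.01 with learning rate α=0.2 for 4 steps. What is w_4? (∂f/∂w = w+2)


step 1: grad = -0.01+2 = 1.99; w = -0.01 - 0.2·(1.99) = -0.408
step 2: grad = -0.408+2 = 1.592; w = -0.408 - 0.2·(1.592) = -0.7264
step 3: grad = -0.7264+2 = 1.2736; w = -0.7264 - 0.2·(1.2736) = -0.98112
step 4: grad = -0.98112+2 = 1.01888; w = -0.98112 - 0.2·(1.01888) = -1.184896

-1.184896


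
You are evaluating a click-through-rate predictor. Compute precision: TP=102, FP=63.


Precision = TP/(TP+FP)
= 102/(102+63)
= 102/165 = 61.82%

61.82%


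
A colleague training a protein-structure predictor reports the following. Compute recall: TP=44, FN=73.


Recall = TP/(TP+FN)
= 44/(44+73)
= 44/117 = 37.61%

37.61%


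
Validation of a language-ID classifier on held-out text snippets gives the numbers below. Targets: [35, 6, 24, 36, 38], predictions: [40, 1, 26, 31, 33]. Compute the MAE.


Absolute errors: |35-40|=5, |6-1|=5, |24-26|=2, |36-31|=5, |38-33|=5
Sum = 22
MAE = 22/5 = 22/5

22/5


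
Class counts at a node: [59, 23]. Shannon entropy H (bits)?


Probabilities: [59/82, 23/82] ≈ [0.7195, 0.2805]
H = -((59/82)·log₂(59/82) + (23/82)·log₂(23/82))
  = 0.8561 bits

0.8561 bits


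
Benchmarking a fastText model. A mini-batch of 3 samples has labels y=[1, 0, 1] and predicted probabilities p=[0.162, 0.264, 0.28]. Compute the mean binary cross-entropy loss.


L[0] = -ln(0.162) = 1.8202
L[1] = -ln(1-0.264) = -ln(0.736) = 0.3065
L[2] = -ln(0.28) = 1.273
mean = (1.8202 + 0.3065 + 1.273)/3 = 1.1332

1.1332


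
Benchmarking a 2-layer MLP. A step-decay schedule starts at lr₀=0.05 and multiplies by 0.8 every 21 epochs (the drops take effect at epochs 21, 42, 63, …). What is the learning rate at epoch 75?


n_drops = ⌊75/21⌋ = 3
lr = 0.05·0.8^3 = 0.05·0.512 = 0.0256

0.0256


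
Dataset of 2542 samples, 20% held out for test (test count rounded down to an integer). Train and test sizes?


Test = ⌊2542·20/100⌋ = 508
Train = 2542 - 508 = 2034

Train: 2034, Test: 508


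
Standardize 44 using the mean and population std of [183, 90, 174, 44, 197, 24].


μ = 118.6667, σ = 69.156
z = (44 - 118.6667)/69.156 = -1.0797

-1.0797


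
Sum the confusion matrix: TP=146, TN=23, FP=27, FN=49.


Total = TP + TN + FP + FN
= 146 + 23 + 27 + 49
= 245
(Predicted positive: 173, predicted negative: 72)

245


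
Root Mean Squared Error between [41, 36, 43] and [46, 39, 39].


MSE = 50/3 = 16.6667
RMSE = √(50/3) = 4.0825

4.0825


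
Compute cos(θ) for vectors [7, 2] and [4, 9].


A·B = 7·4 + 2·9 = 46
‖A‖ = √53 = 7.2801, ‖B‖ = √97 = 9.8489
cos = 46/(√53·√97) = 46/√5141 = 0.6416

0.6416


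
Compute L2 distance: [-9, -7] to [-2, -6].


d = √((-9+ 2)² + (-7+ 6)²)
  = √(49 + 1)
  = √50 = 7.0711

7.0711


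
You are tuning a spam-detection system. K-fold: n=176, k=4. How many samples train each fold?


Fold size = 176/4 = 44
Training per fold = 176 - 44 = 132

132


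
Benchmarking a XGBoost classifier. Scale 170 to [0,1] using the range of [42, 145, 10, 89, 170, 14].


min=10, max=170
(170-10)/(170-10) = 160/160 = 1.0

1.0


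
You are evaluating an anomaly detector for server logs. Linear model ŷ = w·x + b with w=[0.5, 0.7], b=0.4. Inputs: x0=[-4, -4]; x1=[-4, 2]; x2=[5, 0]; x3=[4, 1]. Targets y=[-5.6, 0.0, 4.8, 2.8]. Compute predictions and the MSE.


ŷ0 = (0.5)·(-4) + (0.7)·(-4) + 0.4 = -4.4
ŷ1 = (0.5)·(-4) + (0.7)·(2) + 0.4 = -0.2
ŷ2 = (0.5)·(5) + (0.7)·(0) + 0.4 = 2.9
ŷ3 = (0.5)·(4) + (0.7)·(1) + 0.4 = 3.1
errors² = [1.44, 0.04, 3.61, 0.09]
MSE = 5.1800/4 = 1.295

1.295


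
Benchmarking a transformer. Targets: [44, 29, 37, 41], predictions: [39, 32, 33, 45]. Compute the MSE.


Squared errors: (44-39)²=25, (29-32)²=9, (37-33)²=16, (41-45)²=16
Sum = 66
MSE = 66/4 = 33/2

33/2


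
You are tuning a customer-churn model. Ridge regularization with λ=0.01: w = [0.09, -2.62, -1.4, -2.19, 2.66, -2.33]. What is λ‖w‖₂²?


‖w‖₂² = (0.09)² + (-2.62)² + (-1.4)² + (-2.19)² + (2.66)² + (-2.33)²
     = 0.0081 + 6.8644 + 1.96 + 4.7961 + 7.0756 + 5.4289
     = 26.1331
λ·‖w‖₂² = 0.01·26.1331 = 0.261331

0.261331


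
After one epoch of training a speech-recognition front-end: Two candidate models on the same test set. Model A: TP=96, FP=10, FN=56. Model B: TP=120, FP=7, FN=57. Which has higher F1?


Model A: P=96/106=0.9057, R=96/152=0.6316, F1=2PR/(P+R)=2TP/(2TP+FP+FN)=192/258=0.7442
Model B: P=120/127=0.9449, R=120/177=0.678, F1=2PR/(P+R)=2TP/(2TP+FP+FN)=240/304=0.7895
0.7442 < 0.7895 → Model B

Model B


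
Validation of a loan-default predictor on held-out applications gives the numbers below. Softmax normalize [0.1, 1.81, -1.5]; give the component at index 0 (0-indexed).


Exponentials: e^0.1=1.1052, e^1.81=6.1104, e^-1.5=0.2231
Sum = 7.4387
Softmax = [0.1486, 0.8214, 0.03]
p[0] = 1.1052/7.4387 = 0.1486

0.1486


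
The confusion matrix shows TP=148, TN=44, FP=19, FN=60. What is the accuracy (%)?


Accuracy = (TP+TN)/(TP+TN+FP+FN)
= (148+44)/(271)
= 192/271 = 70.85%

70.85%


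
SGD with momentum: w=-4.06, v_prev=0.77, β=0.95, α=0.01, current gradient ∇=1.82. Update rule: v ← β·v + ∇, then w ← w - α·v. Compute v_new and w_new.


v_new = 0.95·0.77 + 1.82 = 0.7315 + 1.82 = 2.5515
w_new = -4.06 - 0.01·2.5515 = -4.06 - 0.025515 = -4.085515

v_new=2.5515, w_new=-4.085515


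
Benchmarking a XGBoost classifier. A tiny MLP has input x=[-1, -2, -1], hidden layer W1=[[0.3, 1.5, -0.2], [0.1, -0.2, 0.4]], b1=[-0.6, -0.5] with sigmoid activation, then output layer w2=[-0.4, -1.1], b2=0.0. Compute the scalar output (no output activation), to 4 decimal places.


z1[0] = (0.3)·(-1) + (1.5)·(-2) + (-0.2)·(-1) - 0.6 = -3.7
z1[1] = (0.1)·(-1) + (-0.2)·(-2) + (0.4)·(-1) - 0.5 = -0.6
h = sigmoid(z1) = [0.0241, 0.3543]
output = (-0.4)·(0.0241) + (-1.1)·(0.3543) + 0.0 = -0.3994

-0.3994


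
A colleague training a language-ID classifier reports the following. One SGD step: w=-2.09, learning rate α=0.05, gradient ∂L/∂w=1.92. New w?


w_new = w - α·∇
= -2.09 - 0.05·1.92
= -2.09 - 0.096
= -2.186

-2.186


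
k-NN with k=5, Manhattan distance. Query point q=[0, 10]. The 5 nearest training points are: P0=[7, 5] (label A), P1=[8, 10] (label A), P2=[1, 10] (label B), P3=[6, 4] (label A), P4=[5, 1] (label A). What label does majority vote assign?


d(q,P0) = 12  (label A)
d(q,P1) = 8  (label A)
d(q,P2) = 1  (label B)
d(q,P3) = 12  (label A)
d(q,P4) = 14  (label A)
Votes: A=4, B=1
Majority → A

A


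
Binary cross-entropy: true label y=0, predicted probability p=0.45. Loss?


BCE = -[y·ln(p) + (1-y)·ln(1-p)]
= -0 - 1·ln(1-0.45)
= -ln(0.55) = 0.5978

0.5978


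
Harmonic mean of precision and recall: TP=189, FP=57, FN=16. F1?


Precision = 189/246 = 0.7683
Recall = 189/205 = 0.922
F1 = 2·P·R/(P+R) = 2·TP/(2·TP+FP+FN) = 378/(378+57+16) = 378/451 = 0.8381

0.8381


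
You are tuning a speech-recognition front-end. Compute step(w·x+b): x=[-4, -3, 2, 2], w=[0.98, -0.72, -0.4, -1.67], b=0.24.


z = (-4)·(0.98) + (-3)·(-0.72) + (2)·(-0.4) + (2)·(-1.67) + 0.24
  = -5.66
step(z) = 0 (z<0)

0


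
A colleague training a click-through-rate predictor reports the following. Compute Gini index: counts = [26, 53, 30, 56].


Probabilities: [26/165, 53/165, 30/165, 56/165] ≈ [0.1576, 0.3212, 0.1818, 0.3394]
Σpᵢ² = (676 + 2809 + 900 + 3136)/165² = 7521/27225
Gini = 1 - Σpᵢ² = 1 - 7521/27225 = 0.7237

0.7237


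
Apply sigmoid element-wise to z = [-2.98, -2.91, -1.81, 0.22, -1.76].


σ(-2.98) = 1/(1+e^2.98) = 0.0483
σ(-2.91) = 1/(1+e^2.91) = 0.0517
σ(-1.81) = 1/(1+e^1.81) = 0.1406
σ(0.22) = 1/(1+e^-0.22) = 0.5548
σ(-1.76) = 1/(1+e^1.76) = 0.1468
result = [0.0483, 0.0517, 0.1406, 0.5548, 0.1468]

[0.0483, 0.0517, 0.1406, 0.5548, 0.1468]


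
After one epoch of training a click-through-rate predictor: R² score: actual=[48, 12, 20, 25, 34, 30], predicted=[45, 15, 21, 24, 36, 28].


ȳ = 28.1667
SS_res = Σ(y-ŷ)² = 28
SS_tot = Σ(y-ȳ)² = 768.83
R² = 1 - SS_res/SS_tot = 1 - 0.0364 = 0.9636

0.9636


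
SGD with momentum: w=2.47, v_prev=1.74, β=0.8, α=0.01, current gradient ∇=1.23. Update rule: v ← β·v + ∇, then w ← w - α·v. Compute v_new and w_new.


v_new = 0.8·1.74 + 1.23 = 1.392 + 1.23 = 2.622
w_new = 2.47 - 0.01·2.622 = 2.47 - 0.02622 = 2.44378

v_new=2.622, w_new=2.44378


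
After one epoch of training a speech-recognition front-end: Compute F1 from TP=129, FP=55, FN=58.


Precision = 129/184 = 0.7011
Recall = 129/187 = 0.6898
F1 = 2·P·R/(P+R) = 2·TP/(2·TP+FP+FN) = 258/(258+55+58) = 258/371 = 0.6954

0.6954


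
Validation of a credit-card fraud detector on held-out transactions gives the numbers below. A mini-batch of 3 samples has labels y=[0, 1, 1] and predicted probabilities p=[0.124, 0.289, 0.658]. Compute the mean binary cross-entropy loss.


L[0] = -ln(1-0.124) = -ln(0.876) = 0.1324
L[1] = -ln(0.289) = 1.2413
L[2] = -ln(0.658) = 0.4186
mean = (0.1324 + 1.2413 + 0.4186)/3 = 0.5974

0.5974


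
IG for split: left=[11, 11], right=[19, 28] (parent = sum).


Parent = [30, 39], H_parent = 0.9877
H_left = 1 (n=22), H_right = 0.9734 (n=47)
H_children = (22/69)·1 + (47/69)·0.9734 = 0.9819
IG = 0.9877 - 0.9819 = 0.0058

0.0058


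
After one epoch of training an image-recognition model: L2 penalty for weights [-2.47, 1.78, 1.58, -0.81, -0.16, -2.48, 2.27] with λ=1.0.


‖w‖₂² = (-2.47)² + (1.78)² + (1.58)² + (-0.81)² + (-0.16)² + (-2.48)² + (2.27)²
     = 6.1009 + 3.1684 + 2.4964 + 0.6561 + 0.0256 + 6.1504 + 5.1529
     = 23.7507
λ·‖w‖₂² = 1.0·23.7507 = 23.7507

23.7507


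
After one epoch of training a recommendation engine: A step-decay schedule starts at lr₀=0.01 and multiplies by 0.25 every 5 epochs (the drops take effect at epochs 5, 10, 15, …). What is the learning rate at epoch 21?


n_drops = ⌊21/5⌋ = 4
lr = 0.01·0.25^4 = 0.01·0.00390625 = 0.0000390625

0.0000390625


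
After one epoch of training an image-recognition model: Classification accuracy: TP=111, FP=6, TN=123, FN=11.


Accuracy = (TP+TN)/(TP+TN+FP+FN)
= (111+123)/(251)
= 234/251 = 93.23%

93.23%


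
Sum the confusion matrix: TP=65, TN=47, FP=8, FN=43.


Total = TP + TN + FP + FN
= 65 + 47 + 8 + 43
= 163
(Predicted positive: 73, predicted negative: 90)

163


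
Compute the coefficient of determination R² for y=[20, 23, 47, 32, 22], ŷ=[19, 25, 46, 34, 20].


ȳ = 28.8
SS_res = Σ(y-ŷ)² = 14
SS_tot = Σ(y-ȳ)² = 498.8
R² = 1 - SS_res/SS_tot = 1 - 0.0281 = 0.9719

0.9719


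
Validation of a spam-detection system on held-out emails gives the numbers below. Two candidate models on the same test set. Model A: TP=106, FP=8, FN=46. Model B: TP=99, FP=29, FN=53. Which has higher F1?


Model A: P=106/114=0.9298, R=106/152=0.6974, F1=2PR/(P+R)=2TP/(2TP+FP+FN)=212/266=0.797
Model B: P=99/128=0.7734, R=99/152=0.6513, F1=2PR/(P+R)=2TP/(2TP+FP+FN)=198/280=0.7071
0.797 > 0.7071 → Model A

Model A


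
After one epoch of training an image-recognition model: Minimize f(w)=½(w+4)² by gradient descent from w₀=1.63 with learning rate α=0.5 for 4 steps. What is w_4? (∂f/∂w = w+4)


step 1: grad = 1.63+4 = 5.63; w = 1.63 - 0.5·(5.63) = -1.185
step 2: grad = -1.185+4 = 2.815; w = -1.185 - 0.5·(2.815) = -2.5925
step 3: grad = -2.5925+4 = 1.4075; w = -2.5925 - 0.5·(1.4075) = -3.29625
step 4: grad = -3.29625+4 = 0.70375; w = -3.29625 - 0.5·(0.70375) = -3.648125

-3.648125


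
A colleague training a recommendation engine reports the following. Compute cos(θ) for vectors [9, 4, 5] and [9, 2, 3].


A·B = 9·9 + 4·2 + 5·3 = 104
‖A‖ = √122 = 11.0454, ‖B‖ = √94 = 9.6954
cos = 104/(√122·√94) = 104/√11468 = 0.9712

0.9712


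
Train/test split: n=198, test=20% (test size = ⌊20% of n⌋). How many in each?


Test = ⌊198·20/100⌋ = 39
Train = 198 - 39 = 159

Train: 159, Test: 39


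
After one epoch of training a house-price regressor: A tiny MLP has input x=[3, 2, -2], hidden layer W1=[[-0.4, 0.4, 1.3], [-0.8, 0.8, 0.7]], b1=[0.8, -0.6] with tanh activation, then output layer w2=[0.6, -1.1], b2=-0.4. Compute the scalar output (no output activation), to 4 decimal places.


z1[0] = (-0.4)·(3) + (0.4)·(2) + (1.3)·(-2) + 0.8 = -2.2
z1[1] = (-0.8)·(3) + (0.8)·(2) + (0.7)·(-2) - 0.6 = -2.8
h = tanh(z1) = [-0.9757, -0.9926]
output = (0.6)·(-0.9757) + (-1.1)·(-0.9926) - 0.4 = 0.1064

0.1064


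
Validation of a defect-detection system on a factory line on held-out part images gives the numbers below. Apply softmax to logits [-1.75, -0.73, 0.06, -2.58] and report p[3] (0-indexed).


Exponentials: e^-1.75=0.1738, e^-0.73=0.4819, e^0.06=1.0618, e^-2.58=0.0758
Sum = 1.7933
Softmax = [0.0969, 0.2687, 0.5921, 0.0423]
p[3] = 0.0758/1.7933 = 0.0423

0.0423


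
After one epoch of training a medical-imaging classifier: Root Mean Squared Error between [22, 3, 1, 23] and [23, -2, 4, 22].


MSE = 36/4 = 9
RMSE = √(36/4) = 3.0

3.0


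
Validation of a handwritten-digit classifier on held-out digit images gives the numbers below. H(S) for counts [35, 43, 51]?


Probabilities: [35/129, 43/129, 51/129] ≈ [0.2713, 0.3333, 0.3953]
H = -((35/129)·log₂(35/129) + (43/129)·log₂(43/129) + (51/129)·log₂(51/129))
  = 1.5682 bits

1.5682 bits


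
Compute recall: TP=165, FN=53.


Recall = TP/(TP+FN)
= 165/(165+53)
= 165/218 = 75.69%

75.69%


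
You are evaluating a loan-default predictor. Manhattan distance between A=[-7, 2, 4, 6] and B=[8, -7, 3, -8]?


d = |-7-8| + |2+ 7| + |4-3| + |6+ 8|
  = 15 + 9 + 1 + 14
  = 39

39


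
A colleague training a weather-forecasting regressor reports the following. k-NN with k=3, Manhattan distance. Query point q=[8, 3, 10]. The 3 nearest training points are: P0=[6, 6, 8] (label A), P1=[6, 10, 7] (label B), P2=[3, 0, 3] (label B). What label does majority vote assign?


d(q,P0) = 7  (label A)
d(q,P1) = 12  (label B)
d(q,P2) = 15  (label B)
Votes: A=1, B=2
Majority → B

B


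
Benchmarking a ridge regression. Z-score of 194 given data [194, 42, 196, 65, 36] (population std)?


μ = 106.6, σ = 72.8275
z = (194 - 106.6)/72.8275 = 1.2001

1.2001


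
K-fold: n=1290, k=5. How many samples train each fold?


Fold size = 1290/5 = 258
Training per fold = 1290 - 258 = 1032

1032


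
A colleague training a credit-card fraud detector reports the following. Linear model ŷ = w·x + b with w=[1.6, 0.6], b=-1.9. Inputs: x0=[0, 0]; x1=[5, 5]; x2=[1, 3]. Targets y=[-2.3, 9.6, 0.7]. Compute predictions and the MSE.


ŷ0 = (1.6)·(0) + (0.6)·(0) - 1.9 = -1.9
ŷ1 = (1.6)·(5) + (0.6)·(5) - 1.9 = 9.1
ŷ2 = (1.6)·(1) + (0.6)·(3) - 1.9 = 1.5
errors² = [0.16, 0.25, 0.64]
MSE = 1.0500/3 = 0.35

0.35


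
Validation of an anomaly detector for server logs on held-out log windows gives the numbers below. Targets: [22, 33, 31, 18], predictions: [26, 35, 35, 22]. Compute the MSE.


Squared errors: (22-26)²=16, (33-35)²=4, (31-35)²=16, (18-22)²=16
Sum = 52
MSE = 52/4 = 13

13


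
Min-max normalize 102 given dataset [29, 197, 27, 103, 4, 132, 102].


min=4, max=197
(102-4)/(197-4) = 98/193 = 0.5078

0.5078


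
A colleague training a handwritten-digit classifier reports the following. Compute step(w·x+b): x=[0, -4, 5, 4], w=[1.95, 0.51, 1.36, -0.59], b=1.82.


z = (0)·(1.95) + (-4)·(0.51) + (5)·(1.36) + (4)·(-0.59) + 1.82
  = 4.22
step(z) = 1 (z≥0)

1


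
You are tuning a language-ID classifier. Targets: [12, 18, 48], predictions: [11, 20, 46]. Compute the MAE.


Absolute errors: |12-11|=1, |18-20|=2, |48-46|=2
Sum = 5
MAE = 5/3 = 5/3

5/3


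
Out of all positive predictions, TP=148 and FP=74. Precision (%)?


Precision = TP/(TP+FP)
= 148/(148+74)
= 148/222 = 66.67%

66.67%


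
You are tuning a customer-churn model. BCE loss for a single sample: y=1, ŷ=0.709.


BCE = -[y·ln(p) + (1-y)·ln(1-p)]
= -1·ln(0.709) - 0
= -ln(0.709) = 0.3439

0.3439


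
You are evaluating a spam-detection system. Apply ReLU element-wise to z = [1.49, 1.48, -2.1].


ReLU(1.49) = max(0, 1.49) = 1.49
ReLU(1.48) = max(0, 1.48) = 1.48
ReLU(-2.1) = max(0, -2.1) = 0.0
result = [1.49, 1.48, 0.0]

[1.49, 1.48, 0.0]


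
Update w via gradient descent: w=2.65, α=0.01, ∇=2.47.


w_new = w - α·∇
= 2.65 - 0.01·2.47
= 2.65 - 0.0247
= 2.6253

2.6253


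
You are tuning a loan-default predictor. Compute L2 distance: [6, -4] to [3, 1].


d = √((6-3)² + (-4-1)²)
  = √(9 + 25)
  = √34 = 5.831

5.831


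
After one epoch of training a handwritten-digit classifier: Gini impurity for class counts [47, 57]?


Probabilities: [47/104, 57/104] ≈ [0.4519, 0.5481]
Σpᵢ² = (2209 + 3249)/104² = 5458/10816
Gini = 1 - Σpᵢ² = 1 - 5458/10816 = 0.4954

0.4954


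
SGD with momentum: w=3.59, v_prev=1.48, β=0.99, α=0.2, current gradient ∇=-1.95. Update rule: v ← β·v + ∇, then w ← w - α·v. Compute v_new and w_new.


v_new = 0.99·1.48 - 1.95 = 1.4652 - 1.95 = -0.4848
w_new = 3.59 - 0.2·-0.4848 = 3.59 + 0.09696 = 3.68696

v_new=-0.4848, w_new=3.68696


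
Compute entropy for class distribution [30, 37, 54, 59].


Probabilities: [30/180, 37/180, 54/180, 59/180] ≈ [0.1667, 0.2056, 0.3, 0.3278]
H = -((30/180)·log₂(30/180) + (37/180)·log₂(37/180) + (54/180)·log₂(54/180) + (59/180)·log₂(59/180))
  = 1.9485 bits

1.9485 bits


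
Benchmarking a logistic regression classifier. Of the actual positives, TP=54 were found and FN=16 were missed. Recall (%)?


Recall = TP/(TP+FN)
= 54/(54+16)
= 54/70 = 77.14%

77.14%


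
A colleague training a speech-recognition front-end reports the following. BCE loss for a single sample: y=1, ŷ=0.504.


BCE = -[y·ln(p) + (1-y)·ln(1-p)]
= -1·ln(0.504) - 0
= -ln(0.504) = 0.6852

0.6852


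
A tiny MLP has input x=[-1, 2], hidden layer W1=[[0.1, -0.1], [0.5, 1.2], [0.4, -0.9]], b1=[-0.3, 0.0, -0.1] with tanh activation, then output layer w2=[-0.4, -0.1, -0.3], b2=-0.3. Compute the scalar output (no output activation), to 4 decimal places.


z1[0] = (0.1)·(-1) + (-0.1)·(2) - 0.3 = -0.6
z1[1] = (0.5)·(-1) + (1.2)·(2) + 0.0 = 1.9
z1[2] = (0.4)·(-1) + (-0.9)·(2) - 0.1 = -2.3
h = tanh(z1) = [-0.537, 0.9562, -0.9801]
output = (-0.4)·(-0.537) + (-0.1)·(0.9562) + (-0.3)·(-0.9801) - 0.3 = 0.1132

0.1132


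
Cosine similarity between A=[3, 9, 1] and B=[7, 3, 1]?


A·B = 3·7 + 9·3 + 1·1 = 49
‖A‖ = √91 = 9.5394, ‖B‖ = √59 = 7.6811
cos = 49/(√91·√59) = 49/√5369 = 0.6687

0.6687


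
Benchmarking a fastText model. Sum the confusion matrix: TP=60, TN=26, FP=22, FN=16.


Total = TP + TN + FP + FN
= 60 + 26 + 22 + 16
= 124
(Predicted positive: 82, predicted negative: 42)

124


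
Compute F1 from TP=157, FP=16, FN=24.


Precision = 157/173 = 0.9075
Recall = 157/181 = 0.8674
F1 = 2·P·R/(P+R) = 2·TP/(2·TP+FP+FN) = 314/(314+16+24) = 314/354 = 0.887

0.887


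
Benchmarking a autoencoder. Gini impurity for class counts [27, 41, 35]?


Probabilities: [27/103, 41/103, 35/103] ≈ [0.2621, 0.3981, 0.3398]
Σpᵢ² = (729 + 1681 + 1225)/103² = 3635/10609
Gini = 1 - Σpᵢ² = 1 - 3635/10609 = 0.6574

0.6574


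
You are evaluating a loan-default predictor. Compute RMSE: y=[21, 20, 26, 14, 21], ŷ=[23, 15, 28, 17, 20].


MSE = 43/5 = 8.6
RMSE = √(43/5) = 2.9326

2.9326


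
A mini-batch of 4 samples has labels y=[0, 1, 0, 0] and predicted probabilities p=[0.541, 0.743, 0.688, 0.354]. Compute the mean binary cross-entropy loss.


L[0] = -ln(1-0.541) = -ln(0.459) = 0.7787
L[1] = -ln(0.743) = 0.2971
L[2] = -ln(1-0.688) = -ln(0.312) = 1.1648
L[3] = -ln(1-0.354) = -ln(0.646) = 0.437
mean = (0.7787 + 0.2971 + 1.1648 + 0.437)/4 = 0.6694

0.6694


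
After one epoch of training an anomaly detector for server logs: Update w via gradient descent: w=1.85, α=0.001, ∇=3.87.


w_new = w - α·∇
= 1.85 - 0.001·3.87
= 1.85 - 0.00387
= 1.84613

1.84613


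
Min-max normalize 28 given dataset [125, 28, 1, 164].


min=1, max=164
(28-1)/(164-1) = 27/163 = 0.1656

0.1656


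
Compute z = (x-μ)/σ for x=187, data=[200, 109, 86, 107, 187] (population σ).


μ = 137.8, σ = 46.3698
z = (187 - 137.8)/46.3698 = 1.061

1.061


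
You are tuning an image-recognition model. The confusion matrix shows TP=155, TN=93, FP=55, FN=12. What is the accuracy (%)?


Accuracy = (TP+TN)/(TP+TN+FP+FN)
= (155+93)/(315)
= 248/315 = 78.73%

78.73%


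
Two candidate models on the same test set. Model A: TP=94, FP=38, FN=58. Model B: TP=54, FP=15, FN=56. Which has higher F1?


Model A: P=94/132=0.7121, R=94/152=0.6184, F1=2PR/(P+R)=2TP/(2TP+FP+FN)=188/284=0.662
Model B: P=54/69=0.7826, R=54/110=0.4909, F1=2PR/(P+R)=2TP/(2TP+FP+FN)=108/179=0.6034
0.662 > 0.6034 → Model A

Model A


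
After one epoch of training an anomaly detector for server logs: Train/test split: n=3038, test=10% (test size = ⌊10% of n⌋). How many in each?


Test = ⌊3038·10/100⌋ = 303
Train = 3038 - 303 = 2735

Train: 2735, Test: 303


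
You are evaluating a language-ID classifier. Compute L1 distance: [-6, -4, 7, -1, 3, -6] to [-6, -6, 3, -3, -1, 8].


d = |-6+ 6| + |-4+ 6| + |7-3| + |-1+ 3| + |3+ 1| + |-6-8|
  = 0 + 2 + 4 + 2 + 4 + 14
  = 26

26


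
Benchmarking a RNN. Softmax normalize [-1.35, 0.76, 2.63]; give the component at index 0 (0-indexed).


Exponentials: e^-1.35=0.2592, e^0.76=2.1383, e^2.63=13.8738
Sum = 16.2713
Softmax = [0.0159, 0.1314, 0.8527]
p[0] = 0.2592/16.2713 = 0.0159

0.0159


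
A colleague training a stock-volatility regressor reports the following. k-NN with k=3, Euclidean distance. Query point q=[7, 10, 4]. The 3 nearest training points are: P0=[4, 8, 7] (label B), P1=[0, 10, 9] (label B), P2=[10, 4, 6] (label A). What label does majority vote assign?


d(q,P0) = 4.6904  (label B)
d(q,P1) = 8.6023  (label B)
d(q,P2) = 7.0  (label A)
Votes: A=1, B=2
Majority → B

B


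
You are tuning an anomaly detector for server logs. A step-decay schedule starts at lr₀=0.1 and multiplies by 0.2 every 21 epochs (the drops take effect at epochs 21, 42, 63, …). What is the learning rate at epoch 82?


n_drops = ⌊82/21⌋ = 3
lr = 0.1·0.2^3 = 0.1·0.008 = 0.0008

0.0008


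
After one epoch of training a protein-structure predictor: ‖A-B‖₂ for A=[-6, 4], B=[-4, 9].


d = √((-6+ 4)² + (4-9)²)
  = √(4 + 25)
  = √29 = 5.3852

5.3852


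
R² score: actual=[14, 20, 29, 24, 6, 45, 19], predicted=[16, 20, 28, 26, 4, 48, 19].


ȳ = 22.4286
SS_res = Σ(y-ŷ)² = 22
SS_tot = Σ(y-ȳ)² = 913.71
R² = 1 - SS_res/SS_tot = 1 - 0.0241 = 0.9759

0.9759


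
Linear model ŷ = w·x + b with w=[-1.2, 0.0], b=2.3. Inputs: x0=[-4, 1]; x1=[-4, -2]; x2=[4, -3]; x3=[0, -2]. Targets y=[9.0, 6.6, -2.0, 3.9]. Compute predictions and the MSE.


ŷ0 = (-1.2)·(-4) + (0.0)·(1) + 2.3 = 7.1
ŷ1 = (-1.2)·(-4) + (0.0)·(-2) + 2.3 = 7.1
ŷ2 = (-1.2)·(4) + (0.0)·(-3) + 2.3 = -2.5
ŷ3 = (-1.2)·(0) + (0.0)·(-2) + 2.3 = 2.3
errors² = [3.61, 0.25, 0.25, 2.56]
MSE = 6.6700/4 = 1.6675

1.6675


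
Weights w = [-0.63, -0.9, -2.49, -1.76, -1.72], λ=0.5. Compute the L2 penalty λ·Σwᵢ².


‖w‖₂² = (-0.63)² + (-0.9)² + (-2.49)² + (-1.76)² + (-1.72)²
     = 0.3969 + 0.81 + 6.2001 + 3.0976 + 2.9584
     = 13.463
λ·‖w‖₂² = 0.5·13.463 = 6.7315

6.7315


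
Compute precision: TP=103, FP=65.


Precision = TP/(TP+FP)
= 103/(103+65)
= 103/168 = 61.31%

61.31%


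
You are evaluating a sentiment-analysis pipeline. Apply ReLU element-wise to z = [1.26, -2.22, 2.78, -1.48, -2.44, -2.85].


ReLU(1.26) = max(0, 1.26) = 1.26
ReLU(-2.22) = max(0, -2.22) = 0.0
ReLU(2.78) = max(0, 2.78) = 2.78
ReLU(-1.48) = max(0, -1.48) = 0.0
ReLU(-2.44) = max(0, -2.44) = 0.0
ReLU(-2.85) = max(0, -2.85) = 0.0
result = [1.26, 0.0, 2.78, 0.0, 0.0, 0.0]

[1.26, 0.0, 2.78, 0.0, 0.0, 0.0]


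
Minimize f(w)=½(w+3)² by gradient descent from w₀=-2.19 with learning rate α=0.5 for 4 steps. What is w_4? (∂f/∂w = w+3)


step 1: grad = -2.19+3 = 0.81; w = -2.19 - 0.5·(0.81) = -2.595
step 2: grad = -2.595+3 = 0.405; w = -2.595 - 0.5·(0.405) = -2.7975
step 3: grad = -2.7975+3 = 0.2025; w = -2.7975 - 0.5·(0.2025) = -2.89875
step 4: grad = -2.89875+3 = 0.10125; w = -2.89875 - 0.5·(0.10125) = -2.949375

-2.949375


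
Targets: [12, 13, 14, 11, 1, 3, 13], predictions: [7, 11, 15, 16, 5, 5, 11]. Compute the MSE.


Squared errors: (12-7)²=25, (13-11)²=4, (14-15)²=1, (11-16)²=25, (1-5)²=16, (3-5)²=4, (13-11)²=4
Sum = 79
MSE = 79/7 = 79/7

79/7


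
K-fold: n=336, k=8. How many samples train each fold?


Fold size = 336/8 = 42
Training per fold = 336 - 42 = 294

294


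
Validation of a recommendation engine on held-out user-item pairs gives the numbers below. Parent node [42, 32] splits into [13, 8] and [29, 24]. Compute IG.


Parent = [42, 32], H_parent = 0.9868
H_left = 0.9587 (n=21), H_right = 0.9936 (n=53)
H_children = (21/74)·0.9587 + (53/74)·0.9936 = 0.9837
IG = 0.9868 - 0.9837 = 0.0031

0.0031


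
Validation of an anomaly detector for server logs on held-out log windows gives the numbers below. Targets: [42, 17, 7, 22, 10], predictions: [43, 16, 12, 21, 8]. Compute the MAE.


Absolute errors: |42-43|=1, |17-16|=1, |7-12|=5, |22-21|=1, |10-8|=2
Sum = 10
MAE = 10/5 = 2

2


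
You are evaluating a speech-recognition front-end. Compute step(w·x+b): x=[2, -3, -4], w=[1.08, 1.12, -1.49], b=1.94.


z = (2)·(1.08) + (-3)·(1.12) + (-4)·(-1.49) + 1.94
  = 6.7
step(z) = 1 (z≥0)

1
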